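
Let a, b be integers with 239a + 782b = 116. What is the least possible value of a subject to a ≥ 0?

gcd(782, 239):
  782 = 3*239 + 65
  239 = 3*65 + 44
  65 = 1*44 + 21
  44 = 2*21 + 2
  21 = 10*2 + 1
  2 = 2*1
so gcd(782, 239) = 1.
1 divides 116, so solutions exist.
Back-substitute for Bézout coefficients:
  1 = 21 - 10*2
  ... = 239*(-373) + 782*(114)
Scale by 116/1 = 116: (a₀, b₀) = (-43268, 13224).
General solution: a = -43268 + 782t, b = 13224 - 239t for integer t.
a ≥ 0: smallest is -43268 mod 782 = 524 (at t = 56), with b = -160.

524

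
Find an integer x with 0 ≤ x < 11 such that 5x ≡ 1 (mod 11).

9

gcd(11, 5):
  11 = 2*5 + 1
  5 = 5*1
so gcd(11, 5) = 1.
Back-substitute for Bézout coefficients:
  1 = 11 - 2*5
  ... = 5*(-2) + 11*(1)
So 5*-2 ≡ 1 (mod 11), and -2 mod 11 = 9.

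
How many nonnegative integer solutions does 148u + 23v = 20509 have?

6

gcd(148, 23) = 1  (148 = 6×23 + 10, 23 = 2×10 + 3, 10 = 3×3 + 1, 3 = 3×1).
Back-substituting, 148×(7) + 23×(-45) = 1.
Scale by 20509: one solution is (143563, -922905). Reduce u mod 23: (20, 763).
General: u = 20 + 23t, v = 763 - 148t.
u ≥ 0 ⇒ t ≥ 0; v ≥ 0 ⇒ t ≤ 5. So t ∈ [0, 5]: 6 solutions.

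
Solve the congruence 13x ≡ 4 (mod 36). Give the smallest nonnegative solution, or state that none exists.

28

gcd(36, 13) = 1.
1 divides 4, so solutions exist.
By Bézout, 13*(-11) + 36*(4) = 1.
So 13*(-11) ≡ 1 (mod 36); multiply by 4: x ≡ -44 (mod 36).
Smallest nonnegative: x = -44 mod 36 = 28.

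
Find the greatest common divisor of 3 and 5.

1

gcd(5, 3):
  5 = 1*3 + 2
  3 = 1*2 + 1
  2 = 2*1
so gcd(5, 3) = 1.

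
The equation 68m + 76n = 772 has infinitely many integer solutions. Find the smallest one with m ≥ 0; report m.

gcd(76, 68) = 4.
4 divides 772, so solutions exist.
By Bézout, 68×(9) + 76×(-8) = 4.
Scale by 772/4 = 193: (m₀, n₀) = (1737, -1544).
General solution: m = 1737 + 19t, n = -1544 - 17t for integer t.
m ≥ 0: smallest is 1737 mod 19 = 8 (at t = -91), with n = 3.

8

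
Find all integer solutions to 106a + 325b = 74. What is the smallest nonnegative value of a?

gcd(325, 106):
  325 = 3·106 + 7
  106 = 15·7 + 1
  7 = 7·1
so gcd(325, 106) = 1.
1 divides 74, so solutions exist.
Back-substitute for Bézout coefficients:
  1 = 106 - 15·7
  ... = 106·(46) + 325·(-15)
Scale by 74/1 = 74: (a₀, b₀) = (3404, -1110).
General solution: a = 3404 + 325t, b = -1110 - 106t for integer t.
a ≥ 0: smallest is 3404 mod 325 = 154 (at t = -10), with b = -50.

154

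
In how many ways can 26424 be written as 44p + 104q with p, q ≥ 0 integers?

23

gcd(104, 44) = 4.
By Bézout, 44*(-7) + 104*(3) = 4.
One solution: (12, 249).
General: p = 12 + 26t, q = 249 - 11t.
p ≥ 0 ⇒ t ≥ 0; q ≥ 0 ⇒ t ≤ 22. So t ∈ [0, 22]: 23 solutions.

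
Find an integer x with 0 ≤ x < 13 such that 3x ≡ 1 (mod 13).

gcd(13, 3):
  13 = 4×3 + 1
  3 = 3×1
so gcd(13, 3) = 1.
Back-substitute for Bézout coefficients:
  1 = 13 - 4×3
  ... = 3×(-4) + 13×(1)
So 3×-4 ≡ 1 (mod 13), and -4 mod 13 = 9.

9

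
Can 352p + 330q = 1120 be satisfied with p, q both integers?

gcd(352, 330) = 22.
22 does not divide 1120 (remainder 20), so no integer solutions.

no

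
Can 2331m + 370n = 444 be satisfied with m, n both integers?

gcd(2331, 370) = 37.
37 divides 444, so integer solutions exist.

yes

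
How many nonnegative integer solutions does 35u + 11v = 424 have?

1

gcd(35, 11) = 1  (35 = 3*11 + 2, 11 = 5*2 + 1, 2 = 2*1).
Back-substituting, 35*(-5) + 11*(16) = 1.
Scale by 424: one solution is (-2120, 6784). Reduce u mod 11: (3, 29).
General: u = 3 + 11t, v = 29 - 35t.
u ≥ 0 ⇒ t ≥ 0; v ≥ 0 ⇒ t ≤ 0. So t ∈ [0, 0]: 1 solution.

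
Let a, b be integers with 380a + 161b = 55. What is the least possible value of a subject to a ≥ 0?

gcd(380, 161) = 1.
1 divides 55, so solutions exist.
By Bézout, 380×(25) + 161×(-59) = 1.
Scale by 55/1 = 55: (a₀, b₀) = (1375, -3245).
General solution: a = 1375 + 161t, b = -3245 - 380t for integer t.
a ≥ 0: smallest is 1375 mod 161 = 87 (at t = -8), with b = -205.

87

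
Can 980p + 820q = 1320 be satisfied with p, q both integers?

yes

gcd(980, 820):
  980 = 1*820 + 160
  820 = 5*160 + 20
  160 = 8*20
so gcd(980, 820) = 20.
20 divides 1320, so integer solutions exist.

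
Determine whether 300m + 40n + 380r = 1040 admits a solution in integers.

gcd(300, 40) = 20.
gcd(20, 380) = 20.
20 divides 1040, so integer solutions exist.

yes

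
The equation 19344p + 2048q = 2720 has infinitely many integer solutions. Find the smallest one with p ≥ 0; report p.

122

gcd(19344, 2048):
  19344 = 9·2048 + 912
  2048 = 2·912 + 224
  912 = 4·224 + 16
  224 = 14·16
so gcd(19344, 2048) = 16.
16 divides 2720, so solutions exist.
Back-substitute for Bézout coefficients:
  16 = 912 - 4·224
  ... = 19344·(9) + 2048·(-85)
Scale by 2720/16 = 170: (p₀, q₀) = (1530, -14450).
General solution: p = 1530 + 128t, q = -14450 - 1209t for integer t.
p ≥ 0: smallest is 1530 mod 128 = 122 (at t = -11), with q = -1151.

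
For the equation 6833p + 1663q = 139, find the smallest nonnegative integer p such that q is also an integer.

gcd(6833, 1663):
  6833 = 4·1663 + 181
  1663 = 9·181 + 34
  181 = 5·34 + 11
  34 = 3·11 + 1
  11 = 11·1
so gcd(6833, 1663) = 1.
1 divides 139, so solutions exist.
Back-substitute for Bézout coefficients:
  1 = 34 - 3·11
  ... = 6833·(-147) + 1663·(604)
Scale by 139/1 = 139: (p₀, q₀) = (-20433, 83956).
General solution: p = -20433 + 1663t, q = 83956 - 6833t for integer t.
p ≥ 0: smallest is -20433 mod 1663 = 1186 (at t = 13), with q = -4873.

1186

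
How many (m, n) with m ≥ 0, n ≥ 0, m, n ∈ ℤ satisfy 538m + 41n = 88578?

4

gcd(538, 41):
  538 = 13·41 + 5
  41 = 8·5 + 1
  5 = 5·1
so gcd(538, 41) = 1.
Back-substitute for Bézout coefficients:
  1 = 41 - 8·5
  ... = 538·(-8) + 41·(105)
Scale by 88578: one solution is (-708624, 9300690). Reduce m mod 41: (20, 1898).
General: m = 20 + 41t, n = 1898 - 538t.
m ≥ 0 ⇒ t ≥ 0; n ≥ 0 ⇒ t ≤ 3. So t ∈ [0, 3]: 4 solutions.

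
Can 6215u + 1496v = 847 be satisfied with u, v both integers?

yes

gcd(6215, 1496) = 11.
11 divides 847, so integer solutions exist.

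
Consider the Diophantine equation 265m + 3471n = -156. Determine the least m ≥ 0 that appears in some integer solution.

78

gcd(3471, 265):
  3471 = 13×265 + 26
  265 = 10×26 + 5
  26 = 5×5 + 1
  5 = 5×1
so gcd(3471, 265) = 1.
1 divides -156, so solutions exist.
Back-substitute for Bézout coefficients:
  1 = 26 - 5×5
  ... = 265×(-668) + 3471×(51)
Scale by -156/1 = -156: (m₀, n₀) = (104208, -7956).
General solution: m = 104208 + 3471t, n = -7956 - 265t for integer t.
m ≥ 0: smallest is 104208 mod 3471 = 78 (at t = -30), with n = -6.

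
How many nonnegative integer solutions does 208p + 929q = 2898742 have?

15

gcd(929, 208) = 1.
By Bézout, 208·(67) + 929·(-15) = 1.
One solution: (832, 2934).
General: p = 832 + 929t, q = 2934 - 208t.
p ≥ 0 ⇒ t ≥ 0; q ≥ 0 ⇒ t ≤ 14. So t ∈ [0, 14]: 15 solutions.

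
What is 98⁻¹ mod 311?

gcd(311, 98):
  311 = 3×98 + 17
  98 = 5×17 + 13
  17 = 1×13 + 4
  13 = 3×4 + 1
  4 = 4×1
so gcd(311, 98) = 1.
Back-substitute for Bézout coefficients:
  1 = 13 - 3×4
  ... = 98×(73) + 311×(-23)
So 98×73 ≡ 1 (mod 311), and 73 mod 311 = 73.

73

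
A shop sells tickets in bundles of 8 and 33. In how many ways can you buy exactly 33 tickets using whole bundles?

Need nonnegative integers with 8j + 33k = 33.
gcd(8, 33) = 1, and 8·(-4) + 33·(1) = 1.
So (j₀, k₀) = (-132, 33); general j = -132 + 33t, k = 33 - 8t.
j ≥ 0 ⇒ t ≥ 4; k ≥ 0 ⇒ t ≤ 4. That's 1 value of t.

1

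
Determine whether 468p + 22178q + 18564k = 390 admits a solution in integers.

gcd(22178, 468) = 26  (22178 = 47×468 + 182, 468 = 2×182 + 104, 182 = 1×104 + 78, 104 = 1×78 + 26, 78 = 3×26).
gcd(26, 18564) = 26.
26 divides 390, so integer solutions exist.

yes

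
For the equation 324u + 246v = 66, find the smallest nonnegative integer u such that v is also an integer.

4

gcd(324, 246) = 6.
6 divides 66, so solutions exist.
By Bézout, 324·(19) + 246·(-25) = 6.
Scale by 66/6 = 11: (u₀, v₀) = (209, -275).
General solution: u = 209 + 41t, v = -275 - 54t for integer t.
u ≥ 0: smallest is 209 mod 41 = 4 (at t = -5), with v = -5.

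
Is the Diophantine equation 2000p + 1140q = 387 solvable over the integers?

no

gcd(2000, 1140) = 20  (2000 = 1·1140 + 860, 1140 = 1·860 + 280, 860 = 3·280 + 20, 280 = 14·20).
20 does not divide 387 (remainder 7), so no integer solutions.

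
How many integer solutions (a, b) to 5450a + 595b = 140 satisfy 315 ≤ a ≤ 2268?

gcd(5450, 595) = 5.
By Bézout, 5450·(-25) + 595·(229) = 5.
Particular solution: (14, -128).
General solution: a = 14 + 119t, b = -128 - 1090t for integer t.
315 ≤ 14 + 119t ≤ 2268 gives t ∈ [3, 18], which is 16 values.

16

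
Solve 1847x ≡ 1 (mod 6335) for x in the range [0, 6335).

4843

gcd(6335, 1847) = 1.
By Bézout, 1847·(-1492) + 6335·(435) = 1.
So 1847·-1492 ≡ 1 (mod 6335), and -1492 mod 6335 = 4843.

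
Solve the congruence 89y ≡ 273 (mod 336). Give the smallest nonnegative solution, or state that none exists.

gcd(336, 89) = 1  (336 = 3·89 + 69, 89 = 1·69 + 20, 69 = 3·20 + 9, 20 = 2·9 + 2, 9 = 4·2 + 1, 2 = 2·1).
1 divides 273, so solutions exist.
Back-substituting, 89·(-151) + 336·(40) = 1.
So 89·(-151) ≡ 1 (mod 336); multiply by 273: y ≡ -41223 (mod 336).
Smallest nonnegative: y = -41223 mod 336 = 105.

105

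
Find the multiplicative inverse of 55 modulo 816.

gcd(816, 55) = 1  (816 = 14·55 + 46, 55 = 1·46 + 9, 46 = 5·9 + 1, 9 = 9·1).
Back-substituting, 55·(-89) + 816·(6) = 1.
So 55·-89 ≡ 1 (mod 816), and -89 mod 816 = 727.

727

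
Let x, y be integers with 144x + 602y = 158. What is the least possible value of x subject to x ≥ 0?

22

gcd(602, 144):
  602 = 4·144 + 26
  144 = 5·26 + 14
  26 = 1·14 + 12
  14 = 1·12 + 2
  12 = 6·2
so gcd(602, 144) = 2.
2 divides 158, so solutions exist.
Back-substitute for Bézout coefficients:
  2 = 14 - 1·12
  ... = 144·(46) + 602·(-11)
Scale by 158/2 = 79: (x₀, y₀) = (3634, -869).
General solution: x = 3634 + 301t, y = -869 - 72t for integer t.
x ≥ 0: smallest is 3634 mod 301 = 22 (at t = -12), with y = -5.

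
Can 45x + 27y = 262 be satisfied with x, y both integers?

no

gcd(45, 27) = 9  (45 = 1*27 + 18, 27 = 1*18 + 9, 18 = 2*9).
9 does not divide 262 (remainder 1), so no integer solutions.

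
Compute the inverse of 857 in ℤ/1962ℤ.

1337

gcd(1962, 857) = 1.
By Bézout, 857*(-625) + 1962*(273) = 1.
So 857*-625 ≡ 1 (mod 1962), and -625 mod 1962 = 1337.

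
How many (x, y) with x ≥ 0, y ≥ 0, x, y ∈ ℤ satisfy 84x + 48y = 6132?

19

gcd(84, 48):
  84 = 1×48 + 36
  48 = 1×36 + 12
  36 = 3×12
so gcd(84, 48) = 12.
Back-substitute for Bézout coefficients:
  12 = 48 - 1×36
  ... = 84×(-1) + 48×(2)
Scale by 511: one solution is (-511, 1022). Reduce x mod 4: (1, 126).
General: x = 1 + 4t, y = 126 - 7t.
x ≥ 0 ⇒ t ≥ 0; y ≥ 0 ⇒ t ≤ 18. So t ∈ [0, 18]: 19 solutions.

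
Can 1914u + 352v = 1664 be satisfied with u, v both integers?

no

gcd(1914, 352):
  1914 = 5×352 + 154
  352 = 2×154 + 44
  154 = 3×44 + 22
  44 = 2×22
so gcd(1914, 352) = 22.
22 does not divide 1664 (remainder 14), so no integer solutions.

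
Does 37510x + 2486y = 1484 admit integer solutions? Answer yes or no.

gcd(37510, 2486) = 22.
22 does not divide 1484 (remainder 10), so no integer solutions.

no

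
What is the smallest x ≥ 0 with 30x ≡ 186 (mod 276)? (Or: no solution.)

gcd(276, 30) = 6.
6 divides 186, so solutions exist.
By Bézout, 30×(-9) + 276×(1) = 6.
So 30×(-9) ≡ 6 (mod 276); multiply by 31: x ≡ -279 (mod 46).
Smallest nonnegative: x = -279 mod 46 = 43.

43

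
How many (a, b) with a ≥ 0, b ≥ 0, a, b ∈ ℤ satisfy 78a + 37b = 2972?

1

gcd(78, 37) = 1.
By Bézout, 78·(-9) + 37·(19) = 1.
One solution: (3, 74).
General: a = 3 + 37t, b = 74 - 78t.
a ≥ 0 ⇒ t ≥ 0; b ≥ 0 ⇒ t ≤ 0. So t ∈ [0, 0]: 1 solution.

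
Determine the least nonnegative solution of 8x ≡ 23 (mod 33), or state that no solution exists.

7

gcd(33, 8) = 1.
1 divides 23, so solutions exist.
By Bézout, 8×(-4) + 33×(1) = 1.
So 8×(-4) ≡ 1 (mod 33); multiply by 23: x ≡ -92 (mod 33).
Smallest nonnegative: x = -92 mod 33 = 7.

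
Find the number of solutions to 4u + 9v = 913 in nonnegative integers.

gcd(9, 4) = 1.
By Bézout, 4·(-2) + 9·(1) = 1.
One solution: (1, 101).
General: u = 1 + 9t, v = 101 - 4t.
u ≥ 0 ⇒ t ≥ 0; v ≥ 0 ⇒ t ≤ 25. So t ∈ [0, 25]: 26 solutions.

26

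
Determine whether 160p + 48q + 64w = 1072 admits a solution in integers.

gcd(160, 48) = 16  (160 = 3*48 + 16, 48 = 3*16).
gcd(16, 64) = 16.
16 divides 1072, so integer solutions exist.

yes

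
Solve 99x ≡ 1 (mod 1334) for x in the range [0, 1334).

539

gcd(1334, 99):
  1334 = 13*99 + 47
  99 = 2*47 + 5
  47 = 9*5 + 2
  5 = 2*2 + 1
  2 = 2*1
so gcd(1334, 99) = 1.
Back-substitute for Bézout coefficients:
  1 = 5 - 2*2
  ... = 99*(539) + 1334*(-40)
So 99*539 ≡ 1 (mod 1334), and 539 mod 1334 = 539.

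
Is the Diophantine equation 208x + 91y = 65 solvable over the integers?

yes

gcd(208, 91):
  208 = 2×91 + 26
  91 = 3×26 + 13
  26 = 2×13
so gcd(208, 91) = 13.
13 divides 65, so integer solutions exist.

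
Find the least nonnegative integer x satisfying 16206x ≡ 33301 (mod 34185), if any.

no solution

gcd(34185, 16206) = 3  (34185 = 2·16206 + 1773, 16206 = 9·1773 + 249, 1773 = 7·249 + 30, 249 = 8·30 + 9, 30 = 3·9 + 3, 9 = 3·3).
3 does not divide 33301, so the congruence has no solution.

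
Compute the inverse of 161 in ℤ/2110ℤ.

gcd(2110, 161):
  2110 = 13*161 + 17
  161 = 9*17 + 8
  17 = 2*8 + 1
  8 = 8*1
so gcd(2110, 161) = 1.
Back-substitute for Bézout coefficients:
  1 = 17 - 2*8
  ... = 161*(-249) + 2110*(19)
So 161*-249 ≡ 1 (mod 2110), and -249 mod 2110 = 1861.

1861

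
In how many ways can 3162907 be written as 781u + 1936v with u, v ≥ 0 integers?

23

gcd(1936, 781) = 11.
By Bézout, 781·(-57) + 1936·(23) = 11.
One solution: (39, 1618).
General: u = 39 + 176t, v = 1618 - 71t.
u ≥ 0 ⇒ t ≥ 0; v ≥ 0 ⇒ t ≤ 22. So t ∈ [0, 22]: 23 solutions.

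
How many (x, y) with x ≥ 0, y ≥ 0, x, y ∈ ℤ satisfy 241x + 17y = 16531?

4

gcd(241, 17) = 1  (241 = 14·17 + 3, 17 = 5·3 + 2, 3 = 1·2 + 1, 2 = 2·1).
Back-substituting, 241·(6) + 17·(-85) = 1.
Scale by 16531: one solution is (99186, -1405135). Reduce x mod 17: (8, 859).
General: x = 8 + 17t, y = 859 - 241t.
x ≥ 0 ⇒ t ≥ 0; y ≥ 0 ⇒ t ≤ 3. So t ∈ [0, 3]: 4 solutions.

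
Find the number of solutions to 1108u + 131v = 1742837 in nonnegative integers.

12

gcd(1108, 131):
  1108 = 8×131 + 60
  131 = 2×60 + 11
  60 = 5×11 + 5
  11 = 2×5 + 1
  5 = 5×1
so gcd(1108, 131) = 1.
Back-substitute for Bézout coefficients:
  1 = 11 - 2×5
  ... = 1108×(-24) + 131×(203)
Scale by 1742837: one solution is (-41828088, 353795911). Reduce u mod 131: (81, 12619).
General: u = 81 + 131t, v = 12619 - 1108t.
u ≥ 0 ⇒ t ≥ 0; v ≥ 0 ⇒ t ≤ 11. So t ∈ [0, 11]: 12 solutions.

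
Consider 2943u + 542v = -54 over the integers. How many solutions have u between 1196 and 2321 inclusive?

2

gcd(2943, 542) = 1  (2943 = 5·542 + 233, 542 = 2·233 + 76, 233 = 3·76 + 5, 76 = 15·5 + 1, 5 = 5·1).
Back-substituting, 2943·(-107) + 542·(581) = 1.
Scale by -54: particular solution (5778, -31374); reduce u mod 542: (358, -1944).
General solution: u = 358 + 542t, v = -1944 - 2943t for integer t.
1196 ≤ 358 + 542t ≤ 2321 gives t ∈ [2, 3], which is 2 values.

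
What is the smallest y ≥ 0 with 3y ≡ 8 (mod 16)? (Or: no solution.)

gcd(16, 3):
  16 = 5*3 + 1
  3 = 3*1
so gcd(16, 3) = 1.
1 divides 8, so solutions exist.
Back-substitute for Bézout coefficients:
  1 = 16 - 5*3
  ... = 3*(-5) + 16*(1)
So 3*(-5) ≡ 1 (mod 16); multiply by 8: y ≡ -40 (mod 16).
Smallest nonnegative: y = -40 mod 16 = 8.

8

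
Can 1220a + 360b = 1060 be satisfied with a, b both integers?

gcd(1220, 360):
  1220 = 3×360 + 140
  360 = 2×140 + 80
  140 = 1×80 + 60
  80 = 1×60 + 20
  60 = 3×20
so gcd(1220, 360) = 20.
20 divides 1060, so integer solutions exist.

yes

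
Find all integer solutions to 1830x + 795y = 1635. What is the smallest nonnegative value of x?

gcd(1830, 795) = 15.
15 divides 1635, so solutions exist.
By Bézout, 1830·(10) + 795·(-23) = 15.
Scale by 1635/15 = 109: (x₀, y₀) = (1090, -2507).
General solution: x = 1090 + 53t, y = -2507 - 122t for integer t.
x ≥ 0: smallest is 1090 mod 53 = 30 (at t = -20), with y = -67.

30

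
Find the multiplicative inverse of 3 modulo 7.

5

gcd(7, 3):
  7 = 2×3 + 1
  3 = 3×1
so gcd(7, 3) = 1.
Back-substitute for Bézout coefficients:
  1 = 7 - 2×3
  ... = 3×(-2) + 7×(1)
So 3×-2 ≡ 1 (mod 7), and -2 mod 7 = 5.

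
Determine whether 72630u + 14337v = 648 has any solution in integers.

yes

gcd(72630, 14337) = 27  (72630 = 5×14337 + 945, 14337 = 15×945 + 162, 945 = 5×162 + 135, 162 = 1×135 + 27, 135 = 5×27).
27 divides 648, so integer solutions exist.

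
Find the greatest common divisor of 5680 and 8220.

20

gcd(8220, 5680) = 20  (8220 = 1×5680 + 2540, 5680 = 2×2540 + 600, 2540 = 4×600 + 140, 600 = 4×140 + 40, 140 = 3×40 + 20, 40 = 2×20).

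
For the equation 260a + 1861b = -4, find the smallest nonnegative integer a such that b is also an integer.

gcd(1861, 260) = 1  (1861 = 7×260 + 41, 260 = 6×41 + 14, 41 = 2×14 + 13, 14 = 1×13 + 1, 13 = 13×1).
1 divides -4, so solutions exist.
Back-substituting, 260×(136) + 1861×(-19) = 1.
Scale by -4/1 = -4: (a₀, b₀) = (-544, 76).
General solution: a = -544 + 1861t, b = 76 - 260t for integer t.
a ≥ 0: smallest is -544 mod 1861 = 1317 (at t = 1), with b = -184.

1317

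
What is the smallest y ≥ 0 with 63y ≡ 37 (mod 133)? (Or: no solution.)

gcd(133, 63):
  133 = 2×63 + 7
  63 = 9×7
so gcd(133, 63) = 7.
7 does not divide 37, so the congruence has no solution.

no solution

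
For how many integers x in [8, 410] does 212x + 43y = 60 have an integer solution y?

10

gcd(212, 43):
  212 = 4*43 + 40
  43 = 1*40 + 3
  40 = 13*3 + 1
  3 = 3*1
so gcd(212, 43) = 1.
Back-substitute for Bézout coefficients:
  1 = 40 - 13*3
  ... = 212*(14) + 43*(-69)
Scale by 60: particular solution (840, -4140); reduce x mod 43: (23, -112).
General solution: x = 23 + 43t, y = -112 - 212t for integer t.
8 ≤ 23 + 43t ≤ 410 gives t ∈ [0, 9], which is 10 values.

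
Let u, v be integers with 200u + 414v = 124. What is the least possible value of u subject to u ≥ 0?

gcd(414, 200):
  414 = 2*200 + 14
  200 = 14*14 + 4
  14 = 3*4 + 2
  4 = 2*2
so gcd(414, 200) = 2.
2 divides 124, so solutions exist.
Back-substitute for Bézout coefficients:
  2 = 14 - 3*4
  ... = 200*(-89) + 414*(43)
Scale by 124/2 = 62: (u₀, v₀) = (-5518, 2666).
General solution: u = -5518 + 207t, v = 2666 - 100t for integer t.
u ≥ 0: smallest is -5518 mod 207 = 71 (at t = 27), with v = -34.

71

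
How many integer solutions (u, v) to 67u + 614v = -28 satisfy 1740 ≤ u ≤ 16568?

24

gcd(614, 67) = 1  (614 = 9×67 + 11, 67 = 6×11 + 1, 11 = 11×1).
Back-substituting, 67×(55) + 614×(-6) = 1.
Scale by -28: particular solution (-1540, 168); reduce u mod 614: (302, -33).
General solution: u = 302 + 614t, v = -33 - 67t for integer t.
1740 ≤ 302 + 614t ≤ 16568 gives t ∈ [3, 26], which is 24 values.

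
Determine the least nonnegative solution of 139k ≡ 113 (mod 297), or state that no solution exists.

gcd(297, 139) = 1.
1 divides 113, so solutions exist.
By Bézout, 139×(-47) + 297×(22) = 1.
So 139×(-47) ≡ 1 (mod 297); multiply by 113: k ≡ -5311 (mod 297).
Smallest nonnegative: k = -5311 mod 297 = 35.

35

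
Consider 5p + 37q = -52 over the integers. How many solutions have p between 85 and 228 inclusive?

4

gcd(37, 5):
  37 = 7*5 + 2
  5 = 2*2 + 1
  2 = 2*1
so gcd(37, 5) = 1.
Back-substitute for Bézout coefficients:
  1 = 5 - 2*2
  ... = 5*(15) + 37*(-2)
Scale by -52: particular solution (-780, 104); reduce p mod 37: (34, -6).
General solution: p = 34 + 37t, q = -6 - 5t for integer t.
85 ≤ 34 + 37t ≤ 228 gives t ∈ [2, 5], which is 4 values.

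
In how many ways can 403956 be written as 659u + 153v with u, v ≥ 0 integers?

gcd(659, 153):
  659 = 4×153 + 47
  153 = 3×47 + 12
  47 = 3×12 + 11
  12 = 1×11 + 1
  11 = 11×1
so gcd(659, 153) = 1.
Back-substitute for Bézout coefficients:
  1 = 12 - 1×11
  ... = 659×(-13) + 153×(56)
Scale by 403956: one solution is (-5251428, 22621536). Reduce u mod 153: (144, 2020).
General: u = 144 + 153t, v = 2020 - 659t.
u ≥ 0 ⇒ t ≥ 0; v ≥ 0 ⇒ t ≤ 3. So t ∈ [0, 3]: 4 solutions.

4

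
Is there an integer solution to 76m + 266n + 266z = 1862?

gcd(266, 76) = 38  (266 = 3·76 + 38, 76 = 2·38).
gcd(38, 266) = 38.
38 divides 1862, so integer solutions exist.

yes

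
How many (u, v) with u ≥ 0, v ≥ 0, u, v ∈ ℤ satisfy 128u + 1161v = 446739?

gcd(1161, 128) = 1  (1161 = 9*128 + 9, 128 = 14*9 + 2, 9 = 4*2 + 1, 2 = 2*1).
Back-substituting, 128*(-517) + 1161*(57) = 1.
Scale by 446739: one solution is (-230964063, 25464123). Reduce u mod 1161: (633, 315).
General: u = 633 + 1161t, v = 315 - 128t.
u ≥ 0 ⇒ t ≥ 0; v ≥ 0 ⇒ t ≤ 2. So t ∈ [0, 2]: 3 solutions.

3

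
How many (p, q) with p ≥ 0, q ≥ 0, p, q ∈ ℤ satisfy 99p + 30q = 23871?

gcd(99, 30):
  99 = 3·30 + 9
  30 = 3·9 + 3
  9 = 3·3
so gcd(99, 30) = 3.
Back-substitute for Bézout coefficients:
  3 = 30 - 3·9
  ... = 99·(-3) + 30·(10)
Scale by 7957: one solution is (-23871, 79570). Reduce p mod 10: (9, 766).
General: p = 9 + 10t, q = 766 - 33t.
p ≥ 0 ⇒ t ≥ 0; q ≥ 0 ⇒ t ≤ 23. So t ∈ [0, 23]: 24 solutions.

24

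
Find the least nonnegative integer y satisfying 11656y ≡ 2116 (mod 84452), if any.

gcd(84452, 11656) = 4.
4 divides 2116, so solutions exist.
By Bézout, 11656×(-9774) + 84452×(1349) = 4.
So 11656×(-9774) ≡ 4 (mod 84452); multiply by 529: y ≡ -5170446 (mod 21113).
Smallest nonnegative: y = -5170446 mod 21113 = 2239.

2239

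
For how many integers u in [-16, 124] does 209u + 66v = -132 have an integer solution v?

gcd(209, 66) = 11.
By Bézout, 209*(1) + 66*(-3) = 11.
Particular solution: (0, -2).
General solution: u = 0 + 6t, v = -2 - 19t for integer t.
-16 ≤ 0 + 6t ≤ 124 gives t ∈ [-2, 20], which is 23 values.

23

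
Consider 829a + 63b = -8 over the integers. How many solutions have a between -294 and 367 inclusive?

gcd(829, 63) = 1.
By Bézout, 829·(19) + 63·(-250) = 1.
Particular solution: (37, -487).
General solution: a = 37 + 63t, b = -487 - 829t for integer t.
-294 ≤ 37 + 63t ≤ 367 gives t ∈ [-5, 5], which is 11 values.

11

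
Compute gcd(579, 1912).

1

gcd(1912, 579):
  1912 = 3*579 + 175
  579 = 3*175 + 54
  175 = 3*54 + 13
  54 = 4*13 + 2
  13 = 6*2 + 1
  2 = 2*1
so gcd(1912, 579) = 1.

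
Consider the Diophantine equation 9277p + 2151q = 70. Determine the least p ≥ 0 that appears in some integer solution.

gcd(9277, 2151):
  9277 = 4×2151 + 673
  2151 = 3×673 + 132
  673 = 5×132 + 13
  132 = 10×13 + 2
  13 = 6×2 + 1
  2 = 2×1
so gcd(9277, 2151) = 1.
1 divides 70, so solutions exist.
Back-substitute for Bézout coefficients:
  1 = 13 - 6×2
  ... = 9277×(994) + 2151×(-4287)
Scale by 70/1 = 70: (p₀, q₀) = (69580, -300090).
General solution: p = 69580 + 2151t, q = -300090 - 9277t for integer t.
p ≥ 0: smallest is 69580 mod 2151 = 748 (at t = -32), with q = -3226.

748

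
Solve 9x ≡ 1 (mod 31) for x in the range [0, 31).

gcd(31, 9):
  31 = 3×9 + 4
  9 = 2×4 + 1
  4 = 4×1
so gcd(31, 9) = 1.
Back-substitute for Bézout coefficients:
  1 = 9 - 2×4
  ... = 9×(7) + 31×(-2)
So 9×7 ≡ 1 (mod 31), and 7 mod 31 = 7.

7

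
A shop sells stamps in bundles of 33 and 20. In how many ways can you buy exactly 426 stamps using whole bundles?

Need nonnegative integers with 33j + 20k = 426.
gcd(33, 20) = 1, and 33·(-3) + 20·(5) = 1.
So (j₀, k₀) = (-1278, 2130); general j = -1278 + 20t, k = 2130 - 33t.
j ≥ 0 ⇒ t ≥ 64; k ≥ 0 ⇒ t ≤ 64. That's 1 value of t.

1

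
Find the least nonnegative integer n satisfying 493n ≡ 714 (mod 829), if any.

516

gcd(829, 493):
  829 = 1×493 + 336
  493 = 1×336 + 157
  336 = 2×157 + 22
  157 = 7×22 + 3
  22 = 7×3 + 1
  3 = 3×1
so gcd(829, 493) = 1.
1 divides 714, so solutions exist.
Back-substitute for Bézout coefficients:
  1 = 22 - 7×3
  ... = 493×(-264) + 829×(157)
So 493×(-264) ≡ 1 (mod 829); multiply by 714: n ≡ -188496 (mod 829).
Smallest nonnegative: n = -188496 mod 829 = 516.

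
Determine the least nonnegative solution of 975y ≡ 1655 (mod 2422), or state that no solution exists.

gcd(2422, 975) = 1  (2422 = 2*975 + 472, 975 = 2*472 + 31, 472 = 15*31 + 7, 31 = 4*7 + 3, 7 = 2*3 + 1, 3 = 3*1).
1 divides 1655, so solutions exist.
Back-substituting, 975*(-703) + 2422*(283) = 1.
So 975*(-703) ≡ 1 (mod 2422); multiply by 1655: y ≡ -1163465 (mod 2422).
Smallest nonnegative: y = -1163465 mod 2422 = 1517.

1517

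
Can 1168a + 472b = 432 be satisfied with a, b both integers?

gcd(1168, 472) = 8  (1168 = 2*472 + 224, 472 = 2*224 + 24, 224 = 9*24 + 8, 24 = 3*8).
8 divides 432, so integer solutions exist.

yes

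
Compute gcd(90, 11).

1

gcd(90, 11):
  90 = 8*11 + 2
  11 = 5*2 + 1
  2 = 2*1
so gcd(90, 11) = 1.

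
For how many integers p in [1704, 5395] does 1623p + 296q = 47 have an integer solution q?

13

gcd(1623, 296) = 1.
By Bézout, 1623×(-89) + 296×(488) = 1.
Particular solution: (257, -1409).
General solution: p = 257 + 296t, q = -1409 - 1623t for integer t.
1704 ≤ 257 + 296t ≤ 5395 gives t ∈ [5, 17], which is 13 values.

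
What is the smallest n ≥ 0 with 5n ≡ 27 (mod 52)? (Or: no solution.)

gcd(52, 5):
  52 = 10*5 + 2
  5 = 2*2 + 1
  2 = 2*1
so gcd(52, 5) = 1.
1 divides 27, so solutions exist.
Back-substitute for Bézout coefficients:
  1 = 5 - 2*2
  ... = 5*(21) + 52*(-2)
So 5*(21) ≡ 1 (mod 52); multiply by 27: n ≡ 567 (mod 52).
Smallest nonnegative: n = 567 mod 52 = 47.

47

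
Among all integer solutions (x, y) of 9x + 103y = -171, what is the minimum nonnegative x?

gcd(103, 9) = 1.
1 divides -171, so solutions exist.
By Bézout, 9*(23) + 103*(-2) = 1.
Scale by -171/1 = -171: (x₀, y₀) = (-3933, 342).
General solution: x = -3933 + 103t, y = 342 - 9t for integer t.
x ≥ 0: smallest is -3933 mod 103 = 84 (at t = 39), with y = -9.

84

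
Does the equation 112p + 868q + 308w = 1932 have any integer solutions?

gcd(868, 112) = 28  (868 = 7·112 + 84, 112 = 1·84 + 28, 84 = 3·28).
gcd(28, 308) = 28.
28 divides 1932, so integer solutions exist.

yes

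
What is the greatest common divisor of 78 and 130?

gcd(130, 78):
  130 = 1*78 + 52
  78 = 1*52 + 26
  52 = 2*26
so gcd(130, 78) = 26.

26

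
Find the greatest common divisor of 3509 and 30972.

29

gcd(30972, 3509) = 29  (30972 = 8*3509 + 2900, 3509 = 1*2900 + 609, 2900 = 4*609 + 464, 609 = 1*464 + 145, 464 = 3*145 + 29, 145 = 5*29).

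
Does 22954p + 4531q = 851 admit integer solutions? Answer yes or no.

yes

gcd(22954, 4531) = 23  (22954 = 5×4531 + 299, 4531 = 15×299 + 46, 299 = 6×46 + 23, 46 = 2×23).
23 divides 851, so integer solutions exist.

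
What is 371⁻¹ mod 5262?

851

gcd(5262, 371) = 1  (5262 = 14×371 + 68, 371 = 5×68 + 31, 68 = 2×31 + 6, 31 = 5×6 + 1, 6 = 6×1).
Back-substituting, 371×(851) + 5262×(-60) = 1.
So 371×851 ≡ 1 (mod 5262), and 851 mod 5262 = 851.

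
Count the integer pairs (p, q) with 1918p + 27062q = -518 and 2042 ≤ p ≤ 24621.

gcd(27062, 1918) = 14  (27062 = 14·1918 + 210, 1918 = 9·210 + 28, 210 = 7·28 + 14, 28 = 2·14).
Back-substituting, 1918·(-903) + 27062·(64) = 14.
Scale by -37: particular solution (33411, -2368); reduce p mod 1933: (550, -39).
General solution: p = 550 + 1933t, q = -39 - 137t for integer t.
2042 ≤ 550 + 1933t ≤ 24621 gives t ∈ [1, 12], which is 12 values.

12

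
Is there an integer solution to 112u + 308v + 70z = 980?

gcd(308, 112) = 28.
gcd(28, 70) = 14.
14 divides 980, so integer solutions exist.

yes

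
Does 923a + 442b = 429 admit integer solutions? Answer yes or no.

yes

gcd(923, 442):
  923 = 2×442 + 39
  442 = 11×39 + 13
  39 = 3×13
so gcd(923, 442) = 13.
13 divides 429, so integer solutions exist.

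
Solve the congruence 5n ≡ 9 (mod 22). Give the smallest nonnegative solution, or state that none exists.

15

gcd(22, 5):
  22 = 4×5 + 2
  5 = 2×2 + 1
  2 = 2×1
so gcd(22, 5) = 1.
1 divides 9, so solutions exist.
Back-substitute for Bézout coefficients:
  1 = 5 - 2×2
  ... = 5×(9) + 22×(-2)
So 5×(9) ≡ 1 (mod 22); multiply by 9: n ≡ 81 (mod 22).
Smallest nonnegative: n = 81 mod 22 = 15.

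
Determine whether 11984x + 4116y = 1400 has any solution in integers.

yes

gcd(11984, 4116) = 28  (11984 = 2*4116 + 3752, 4116 = 1*3752 + 364, 3752 = 10*364 + 112, 364 = 3*112 + 28, 112 = 4*28).
28 divides 1400, so integer solutions exist.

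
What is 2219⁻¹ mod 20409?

gcd(20409, 2219):
  20409 = 9×2219 + 438
  2219 = 5×438 + 29
  438 = 15×29 + 3
  29 = 9×3 + 2
  3 = 1×2 + 1
  2 = 2×1
so gcd(20409, 2219) = 1.
Back-substitute for Bézout coefficients:
  1 = 3 - 1×2
  ... = 2219×(-7036) + 20409×(765)
So 2219×-7036 ≡ 1 (mod 20409), and -7036 mod 20409 = 13373.

13373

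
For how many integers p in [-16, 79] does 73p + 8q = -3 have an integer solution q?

12

gcd(73, 8):
  73 = 9×8 + 1
  8 = 8×1
so gcd(73, 8) = 1.
Back-substitute for Bézout coefficients:
  1 = 73 - 9×8
  ... = 73×(1) + 8×(-9)
Scale by -3: particular solution (-3, 27); reduce p mod 8: (5, -46).
General solution: p = 5 + 8t, q = -46 - 73t for integer t.
-16 ≤ 5 + 8t ≤ 79 gives t ∈ [-2, 9], which is 12 values.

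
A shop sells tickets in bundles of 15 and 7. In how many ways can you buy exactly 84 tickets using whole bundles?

Need nonnegative integers with 15j + 7k = 84.
gcd(15, 7) = 1, and 15·(1) + 7·(-2) = 1.
So (j₀, k₀) = (84, -168); general j = 84 + 7t, k = -168 - 15t.
j ≥ 0 ⇒ t ≥ -12; k ≥ 0 ⇒ t ≤ -12. That's 1 value of t.

1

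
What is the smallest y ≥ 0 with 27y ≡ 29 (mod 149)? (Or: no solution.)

gcd(149, 27) = 1.
1 divides 29, so solutions exist.
By Bézout, 27*(-11) + 149*(2) = 1.
So 27*(-11) ≡ 1 (mod 149); multiply by 29: y ≡ -319 (mod 149).
Smallest nonnegative: y = -319 mod 149 = 128.

128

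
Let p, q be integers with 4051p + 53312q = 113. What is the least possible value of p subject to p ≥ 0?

gcd(53312, 4051) = 1  (53312 = 13×4051 + 649, 4051 = 6×649 + 157, 649 = 4×157 + 21, 157 = 7×21 + 10, 21 = 2×10 + 1, 10 = 10×1).
1 divides 113, so solutions exist.
Back-substituting, 4051×(-5093) + 53312×(387) = 1.
Scale by 113/1 = 113: (p₀, q₀) = (-575509, 43731).
General solution: p = -575509 + 53312t, q = 43731 - 4051t for integer t.
p ≥ 0: smallest is -575509 mod 53312 = 10923 (at t = 11), with q = -830.

10923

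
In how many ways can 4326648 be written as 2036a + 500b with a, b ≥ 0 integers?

17

gcd(2036, 500) = 4  (2036 = 4*500 + 36, 500 = 13*36 + 32, 36 = 1*32 + 4, 32 = 8*4).
Back-substituting, 2036*(14) + 500*(-57) = 4.
Scale by 1081662: one solution is (15143268, -61654734). Reduce a mod 125: (18, 8580).
General: a = 18 + 125t, b = 8580 - 509t.
a ≥ 0 ⇒ t ≥ 0; b ≥ 0 ⇒ t ≤ 16. So t ∈ [0, 16]: 17 solutions.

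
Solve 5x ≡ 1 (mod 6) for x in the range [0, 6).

gcd(6, 5) = 1.
By Bézout, 5·(-1) + 6·(1) = 1.
So 5·-1 ≡ 1 (mod 6), and -1 mod 6 = 5.

5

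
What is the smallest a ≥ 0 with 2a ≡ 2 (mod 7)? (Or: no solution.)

gcd(7, 2):
  7 = 3×2 + 1
  2 = 2×1
so gcd(7, 2) = 1.
1 divides 2, so solutions exist.
Back-substitute for Bézout coefficients:
  1 = 7 - 3×2
  ... = 2×(-3) + 7×(1)
So 2×(-3) ≡ 1 (mod 7); multiply by 2: a ≡ -6 (mod 7).
Smallest nonnegative: a = -6 mod 7 = 1.

1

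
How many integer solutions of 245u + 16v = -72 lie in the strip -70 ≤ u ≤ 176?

15

gcd(245, 16):
  245 = 15·16 + 5
  16 = 3·5 + 1
  5 = 5·1
so gcd(245, 16) = 1.
Back-substitute for Bézout coefficients:
  1 = 16 - 3·5
  ... = 245·(-3) + 16·(46)
Scale by -72: particular solution (216, -3312); reduce u mod 16: (8, -127).
General solution: u = 8 + 16t, v = -127 - 245t for integer t.
-70 ≤ 8 + 16t ≤ 176 gives t ∈ [-4, 10], which is 15 values.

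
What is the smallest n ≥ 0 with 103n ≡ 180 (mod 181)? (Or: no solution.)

123

gcd(181, 103):
  181 = 1×103 + 78
  103 = 1×78 + 25
  78 = 3×25 + 3
  25 = 8×3 + 1
  3 = 3×1
so gcd(181, 103) = 1.
1 divides 180, so solutions exist.
Back-substitute for Bézout coefficients:
  1 = 25 - 8×3
  ... = 103×(58) + 181×(-33)
So 103×(58) ≡ 1 (mod 181); multiply by 180: n ≡ 10440 (mod 181).
Smallest nonnegative: n = 10440 mod 181 = 123.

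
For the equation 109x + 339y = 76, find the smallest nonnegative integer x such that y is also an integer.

94

gcd(339, 109) = 1  (339 = 3*109 + 12, 109 = 9*12 + 1, 12 = 12*1).
1 divides 76, so solutions exist.
Back-substituting, 109*(28) + 339*(-9) = 1.
Scale by 76/1 = 76: (x₀, y₀) = (2128, -684).
General solution: x = 2128 + 339t, y = -684 - 109t for integer t.
x ≥ 0: smallest is 2128 mod 339 = 94 (at t = -6), with y = -30.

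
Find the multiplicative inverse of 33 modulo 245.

52

gcd(245, 33) = 1.
By Bézout, 33×(52) + 245×(-7) = 1.
So 33×52 ≡ 1 (mod 245), and 52 mod 245 = 52.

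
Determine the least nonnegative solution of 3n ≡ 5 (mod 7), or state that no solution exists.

gcd(7, 3) = 1.
1 divides 5, so solutions exist.
By Bézout, 3×(-2) + 7×(1) = 1.
So 3×(-2) ≡ 1 (mod 7); multiply by 5: n ≡ -10 (mod 7).
Smallest nonnegative: n = -10 mod 7 = 4.

4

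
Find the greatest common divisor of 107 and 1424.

1

gcd(1424, 107):
  1424 = 13*107 + 33
  107 = 3*33 + 8
  33 = 4*8 + 1
  8 = 8*1
so gcd(1424, 107) = 1.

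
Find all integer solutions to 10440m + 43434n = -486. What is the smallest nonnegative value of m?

gcd(43434, 10440) = 18.
18 divides -486, so solutions exist.
By Bézout, 10440*(-986) + 43434*(237) = 18.
Scale by -486/18 = -27: (m₀, n₀) = (26622, -6399).
General solution: m = 26622 + 2413t, n = -6399 - 580t for integer t.
m ≥ 0: smallest is 26622 mod 2413 = 79 (at t = -11), with n = -19.

79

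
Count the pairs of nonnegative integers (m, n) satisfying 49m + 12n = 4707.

8

gcd(49, 12) = 1  (49 = 4·12 + 1, 12 = 12·1).
Back-substituting, 49·(1) + 12·(-4) = 1.
Scale by 4707: one solution is (4707, -18828). Reduce m mod 12: (3, 380).
General: m = 3 + 12t, n = 380 - 49t.
m ≥ 0 ⇒ t ≥ 0; n ≥ 0 ⇒ t ≤ 7. So t ∈ [0, 7]: 8 solutions.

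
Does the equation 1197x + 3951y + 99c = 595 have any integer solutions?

no

gcd(3951, 1197) = 9.
gcd(9, 99) = 9.
9 does not divide 595 (remainder 1), so no integer solutions.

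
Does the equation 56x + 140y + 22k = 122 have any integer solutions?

yes

gcd(140, 56) = 28.
gcd(28, 22) = 2.
2 divides 122, so integer solutions exist.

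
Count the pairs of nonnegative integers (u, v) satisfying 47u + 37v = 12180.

gcd(47, 37) = 1  (47 = 1*37 + 10, 37 = 3*10 + 7, 10 = 1*7 + 3, 7 = 2*3 + 1, 3 = 3*1).
Back-substituting, 47*(-11) + 37*(14) = 1.
Scale by 12180: one solution is (-133980, 170520). Reduce u mod 37: (34, 286).
General: u = 34 + 37t, v = 286 - 47t.
u ≥ 0 ⇒ t ≥ 0; v ≥ 0 ⇒ t ≤ 6. So t ∈ [0, 6]: 7 solutions.

7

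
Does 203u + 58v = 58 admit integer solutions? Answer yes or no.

yes

gcd(203, 58):
  203 = 3·58 + 29
  58 = 2·29
so gcd(203, 58) = 29.
29 divides 58, so integer solutions exist.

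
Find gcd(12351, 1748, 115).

gcd(12351, 1748) = 23.
gcd(23, 115) = 23.

23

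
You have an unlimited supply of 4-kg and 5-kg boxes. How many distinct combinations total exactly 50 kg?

3

Need nonnegative integers with 4j + 5k = 50.
gcd(4, 5) = 1, and 4·(-1) + 5·(1) = 1.
So (j₀, k₀) = (-50, 50); general j = -50 + 5t, k = 50 - 4t.
j ≥ 0 ⇒ t ≥ 10; k ≥ 0 ⇒ t ≤ 12. That's 3 values of t.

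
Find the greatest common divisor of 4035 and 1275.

gcd(4035, 1275):
  4035 = 3·1275 + 210
  1275 = 6·210 + 15
  210 = 14·15
so gcd(4035, 1275) = 15.

15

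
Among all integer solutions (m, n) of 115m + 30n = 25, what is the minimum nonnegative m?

1

gcd(115, 30) = 5.
5 divides 25, so solutions exist.
By Bézout, 115·(-1) + 30·(4) = 5.
Scale by 25/5 = 5: (m₀, n₀) = (-5, 20).
General solution: m = -5 + 6t, n = 20 - 23t for integer t.
m ≥ 0: smallest is -5 mod 6 = 1 (at t = 1), with n = -3.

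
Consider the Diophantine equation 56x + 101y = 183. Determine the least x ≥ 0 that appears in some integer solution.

gcd(101, 56):
  101 = 1×56 + 45
  56 = 1×45 + 11
  45 = 4×11 + 1
  11 = 11×1
so gcd(101, 56) = 1.
1 divides 183, so solutions exist.
Back-substitute for Bézout coefficients:
  1 = 45 - 4×11
  ... = 56×(-9) + 101×(5)
Scale by 183/1 = 183: (x₀, y₀) = (-1647, 915).
General solution: x = -1647 + 101t, y = 915 - 56t for integer t.
x ≥ 0: smallest is -1647 mod 101 = 70 (at t = 17), with y = -37.

70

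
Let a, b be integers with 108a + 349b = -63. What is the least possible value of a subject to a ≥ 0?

203

gcd(349, 108):
  349 = 3×108 + 25
  108 = 4×25 + 8
  25 = 3×8 + 1
  8 = 8×1
so gcd(349, 108) = 1.
1 divides -63, so solutions exist.
Back-substitute for Bézout coefficients:
  1 = 25 - 3×8
  ... = 108×(-42) + 349×(13)
Scale by -63/1 = -63: (a₀, b₀) = (2646, -819).
General solution: a = 2646 + 349t, b = -819 - 108t for integer t.
a ≥ 0: smallest is 2646 mod 349 = 203 (at t = -7), with b = -63.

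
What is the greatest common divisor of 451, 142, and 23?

1

gcd(451, 142) = 1  (451 = 3·142 + 25, 142 = 5·25 + 17, 25 = 1·17 + 8, 17 = 2·8 + 1, 8 = 8·1).
gcd(1, 23) = 1.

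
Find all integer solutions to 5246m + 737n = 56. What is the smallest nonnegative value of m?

gcd(5246, 737) = 1.
1 divides 56, so solutions exist.
By Bézout, 5246×(-144) + 737×(1025) = 1.
Scale by 56/1 = 56: (m₀, n₀) = (-8064, 57400).
General solution: m = -8064 + 737t, n = 57400 - 5246t for integer t.
m ≥ 0: smallest is -8064 mod 737 = 43 (at t = 11), with n = -306.

43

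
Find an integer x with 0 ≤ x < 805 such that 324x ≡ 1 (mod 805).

gcd(805, 324):
  805 = 2*324 + 157
  324 = 2*157 + 10
  157 = 15*10 + 7
  10 = 1*7 + 3
  7 = 2*3 + 1
  3 = 3*1
so gcd(805, 324) = 1.
Back-substitute for Bézout coefficients:
  1 = 7 - 2*3
  ... = 324*(-241) + 805*(97)
So 324*-241 ≡ 1 (mod 805), and -241 mod 805 = 564.

564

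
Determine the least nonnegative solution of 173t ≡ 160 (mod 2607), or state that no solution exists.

gcd(2607, 173) = 1  (2607 = 15*173 + 12, 173 = 14*12 + 5, 12 = 2*5 + 2, 5 = 2*2 + 1, 2 = 2*1).
1 divides 160, so solutions exist.
Back-substituting, 173*(1085) + 2607*(-72) = 1.
So 173*(1085) ≡ 1 (mod 2607); multiply by 160: t ≡ 173600 (mod 2607).
Smallest nonnegative: t = 173600 mod 2607 = 1538.

1538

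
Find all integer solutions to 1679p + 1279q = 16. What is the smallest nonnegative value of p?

307

gcd(1679, 1279):
  1679 = 1*1279 + 400
  1279 = 3*400 + 79
  400 = 5*79 + 5
  79 = 15*5 + 4
  5 = 1*4 + 1
  4 = 4*1
so gcd(1679, 1279) = 1.
1 divides 16, so solutions exist.
Back-substitute for Bézout coefficients:
  1 = 5 - 1*4
  ... = 1679*(259) + 1279*(-340)
Scale by 16/1 = 16: (p₀, q₀) = (4144, -5440).
General solution: p = 4144 + 1279t, q = -5440 - 1679t for integer t.
p ≥ 0: smallest is 4144 mod 1279 = 307 (at t = -3), with q = -403.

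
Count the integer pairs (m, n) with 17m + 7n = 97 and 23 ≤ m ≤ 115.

gcd(17, 7) = 1.
By Bézout, 17*(-2) + 7*(5) = 1.
Particular solution: (2, 9).
General solution: m = 2 + 7t, n = 9 - 17t for integer t.
23 ≤ 2 + 7t ≤ 115 gives t ∈ [3, 16], which is 14 values.

14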